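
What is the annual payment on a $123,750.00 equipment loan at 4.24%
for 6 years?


Formula: PMT = PV * r / (1 - (1+r)^(-n))
Denominator: 1 - (1 + 0.0424)^(-6) = 0.22054
Numerator: $123,750.00 * 0.0424 = 5247.0
PMT = 5247.0 / 0.22054 = $23,791.55

$23,791.55


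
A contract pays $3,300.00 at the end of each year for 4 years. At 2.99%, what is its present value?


Formula: PV = PMT * (1 - (1+r)^(-n)) / r
Discount factor: (1 + 0.0299)^(-4) = 0.888832
Bracket: 1 - 0.888832 = 0.111168
PV = $3,300.00 * 0.111168 / 0.0299 = $12,269.36

$12,269.36


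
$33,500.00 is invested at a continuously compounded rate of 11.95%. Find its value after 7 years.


Formula: FV = P * e^(r*t)
Exponent: r*t = 0.1195 * 7 = 0.8365
e^(0.8365) = 2.308274
FV = $33,500.00 * 2.308274 = $77,327.17

$77,327.17


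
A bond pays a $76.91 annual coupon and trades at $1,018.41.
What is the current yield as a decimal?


Formula: Current yield = annual coupon / price
Substituting: CY = $76.91 / $1,018.41
CY = 0.07552

0.07552


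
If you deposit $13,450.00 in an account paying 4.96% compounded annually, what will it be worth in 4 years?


Formula: FV = P * (1 + r)^n
Substituting: FV = $13,450.00 * (1 + 0.0496)^4
Growth factor: (1.0496)^4 = 1.213655
FV = $13,450.00 * 1.213655 = $16,323.66

$16,323.66


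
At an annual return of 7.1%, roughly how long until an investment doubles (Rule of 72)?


Formula: Years ≈ 72 / r
Substituting: Years ≈ 72 / 7.1
Years ≈ 10.1

10.1 years


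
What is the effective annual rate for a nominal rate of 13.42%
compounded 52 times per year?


Formula: EAR = (1 + r/m)^m - 1
Period rate: r/m = 0.1342 / 52 = 0.002581
Compounding: (1 + 0.002581)^52 = 1.143424
EAR = 1.143424 - 1 = 0.143424

0.143424


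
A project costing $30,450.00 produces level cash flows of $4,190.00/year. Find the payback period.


Formula: Payback = investment / annual cash flow
Substituting: Payback = $30,450.00 / $4,190.00
Payback = 7.2673 years

7.2673 years


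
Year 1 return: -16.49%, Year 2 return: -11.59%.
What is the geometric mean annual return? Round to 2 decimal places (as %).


Formula: Geometric mean = ((1+r1)*(1+r2))^(1/2) - 1
Product: (1 + -0.1649) * (1 + -0.1159) = 0.8351 * 0.8841 = 0.738312
Square root: 0.738312^0.5 = 0.859251
Geometric mean = 0.859251 - 1 = -0.140749
As percentage: -14.07%

-14.07%


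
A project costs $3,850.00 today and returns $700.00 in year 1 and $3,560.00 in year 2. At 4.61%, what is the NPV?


Formula: NPV = C0 + C1/(1+r) + C2/(1+r)^2
Discount C1: $700.00 / (1 + 0.0461) = $669.15
Discount C2: $3,560.00 / (1 + 0.0461)^2 = $3,253.15
NPV = -$3,850.00 + $669.15 + $3,253.15 = $72.30

$72.30


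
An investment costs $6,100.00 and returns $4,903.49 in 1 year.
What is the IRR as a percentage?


Formula: IRR = C1/C0 - 1
Substituting: IRR = $4,903.49 / $6,100.00 - 1
Ratio: 0.803851 - 1 = -0.196149
IRR = -19.6149%

-19.6149%


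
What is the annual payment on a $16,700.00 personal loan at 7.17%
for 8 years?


Formula: PMT = PV * r / (1 - (1+r)^(-n))
Denominator: 1 - (1 + 0.0717)^(-8) = 0.425336
Numerator: $16,700.00 * 0.0717 = 1197.39
PMT = 1197.39 / 0.425336 = $2,815.16

$2,815.16


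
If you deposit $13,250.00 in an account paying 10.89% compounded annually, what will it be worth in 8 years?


Formula: FV = P * (1 + r)^n
Substituting: FV = $13,250.00 * (1 + 0.1089)^8
Growth factor: (1.1089)^8 = 2.286331
FV = $13,250.00 * 2.286331 = $30,293.88

$30,293.88


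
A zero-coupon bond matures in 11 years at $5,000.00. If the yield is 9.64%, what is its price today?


Formula: Price = FV / (1 + r)^n
Substituting: Price = $5,000.00 / (1 + 0.0964)^11
Discount factor: (1.0964)^11 = 2.752069
Price = $5,000.00 / 2.752069 = $1,816.82

$1,816.82


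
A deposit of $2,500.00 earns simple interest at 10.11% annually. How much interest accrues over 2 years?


Formula: I = P * r * t
Substituting: I = $2,500.00 * 0.1011 * 2
Step: I = $2,500.00 * 0.2022
I = $505.50

$505.50


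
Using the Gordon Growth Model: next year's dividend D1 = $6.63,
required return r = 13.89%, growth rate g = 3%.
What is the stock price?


Formula: P = D1 / (r - g)
Spread: r - g = 0.1389 - 0.03 = 0.1089
Substituting: P = $6.63 / 0.1089
P = $60.88

$60.88


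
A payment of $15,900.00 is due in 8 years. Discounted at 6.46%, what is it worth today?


Formula: PV = FV / (1 + r)^n
Substituting: PV = $15,900.00 / (1 + 0.0646)^8
Discount factor: (1.0646)^8 = 1.650029
PV = $15,900.00 / 1.650029 = $9,636.19

$9,636.19


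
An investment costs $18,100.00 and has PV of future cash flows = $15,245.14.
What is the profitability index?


Formula: PI = PV(cash flows) / initial investment
Substituting: PI = $15,245.14 / $18,100.00
PI = 0.8423

0.8423


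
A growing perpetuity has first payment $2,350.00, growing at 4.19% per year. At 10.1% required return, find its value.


Formula: PV = C / (r - g)
Spread: r - g = 0.101 - 0.0419 = 0.0591
Substituting: PV = $2,350.00 / 0.0591
PV = $39,763.11

$39,763.11


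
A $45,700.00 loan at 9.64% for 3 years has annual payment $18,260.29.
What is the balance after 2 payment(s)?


Formula: Balance = PV*(1+r)^k - PMT*((1+r)^k - 1)/r
Growth: (1 + 0.0964)^2 = 1.202093
Accumulated factor: ((1+r)^k - 1)/r = 2.0964
Balance = $45,700.00 * 1.202093 - $18,260.29 * 2.0964
Balance = $16,654.78

$16,654.78


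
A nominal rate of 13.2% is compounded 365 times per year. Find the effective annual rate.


Formula: EAR = (1 + r/m)^m - 1
Period rate: r/m = 0.132 / 365 = 0.000362
Compounding: (1 + 0.000362)^365 = 1.141081
EAR = 1.141081 - 1 = 0.141081

0.141081


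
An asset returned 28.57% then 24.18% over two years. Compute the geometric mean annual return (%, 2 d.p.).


Formula: Geometric mean = ((1+r1)*(1+r2))^(1/2) - 1
Product: (1 + 0.2857) * (1 + 0.2418) = 1.2857 * 1.2418 = 1.596582
Square root: 1.596582^0.5 = 1.263559
Geometric mean = 1.263559 - 1 = 0.263559
As percentage: 26.36%

26.36%


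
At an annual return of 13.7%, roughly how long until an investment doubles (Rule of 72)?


Formula: Years ≈ 72 / r
Substituting: Years ≈ 72 / 13.7
Years ≈ 5.3

5.3 years


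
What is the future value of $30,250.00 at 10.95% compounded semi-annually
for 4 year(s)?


Formula: FV = P * (1 + r/m)^(m*t)
Period rate: r/m = 0.1095 / 2 = 0.05475
Total periods: m*t = 2 * 4 = 8
Growth factor: (1 + 0.05475)^8 = 1.53178
FV = $30,250.00 * 1.53178 = $46,336.33

$46,336.33


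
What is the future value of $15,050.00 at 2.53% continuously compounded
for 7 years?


Formula: FV = P * e^(r*t)
Exponent: r*t = 0.0253 * 7 = 0.1771
e^(0.1771) = 1.19375
FV = $15,050.00 * 1.19375 = $17,965.94

$17,965.94


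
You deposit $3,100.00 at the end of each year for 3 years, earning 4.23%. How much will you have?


Formula: FV = PMT * ((1+r)^n - 1) / r
Growth factor: (1 + 0.0423)^3 = 1.132344
Numerator: 1.132344 - 1 = 0.132344
FV = $3,100.00 * 0.132344 / 0.0423 = $9,698.94

$9,698.94


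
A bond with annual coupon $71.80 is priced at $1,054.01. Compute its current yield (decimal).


Formula: Current yield = annual coupon / price
Substituting: CY = $71.80 / $1,054.01
CY = 0.068121

0.068121


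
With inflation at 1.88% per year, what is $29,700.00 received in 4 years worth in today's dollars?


Formula: Real value = nominal / (1 + inflation)^years
Price level: (1 + 0.0188)^4 = 1.077347
Real value = $29,700.00 / 1.077347 = $27,567.71

$27,567.71


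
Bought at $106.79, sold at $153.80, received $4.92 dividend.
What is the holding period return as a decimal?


Formula: HPR = (P1 - P0 + D) / P0
Gain: $153.80 - $106.79 + $4.92 = $51.93
HPR = $51.93 / $106.79 = 0.4863

0.4863


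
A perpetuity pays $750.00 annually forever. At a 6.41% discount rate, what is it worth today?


Formula: PV = C / r
Substituting: PV = $750.00 / 0.0641
PV = $11,700.47

$11,700.47


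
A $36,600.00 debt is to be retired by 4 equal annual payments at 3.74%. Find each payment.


Formula: PMT = PV * r / (1 - (1+r)^(-n))
Denominator: 1 - (1 + 0.0374)^(-4) = 0.136594
Numerator: $36,600.00 * 0.0374 = 1368.84
PMT = 1368.84 / 0.136594 = $10,021.23

$10,021.23


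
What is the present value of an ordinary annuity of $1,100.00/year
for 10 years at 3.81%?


Formula: PV = PMT * (1 - (1+r)^(-n)) / r
Discount factor: (1 + 0.0381)^(-10) = 0.688031
Bracket: 1 - 0.688031 = 0.311969
PV = $1,100.00 * 0.311969 / 0.0381 = $9,006.98

$9,006.98


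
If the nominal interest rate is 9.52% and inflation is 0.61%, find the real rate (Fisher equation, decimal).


Formula: (1 + r_real) = (1 + r_nom) / (1 + inflation)
Substituting: (1 + r_real) = 1.0952 / 1.0061
(1 + r_real) = 1.08856
r_real = 1.08856 - 1 = 0.08856

0.08856


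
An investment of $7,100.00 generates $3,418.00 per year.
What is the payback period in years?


Formula: Payback = investment / annual cash flow
Substituting: Payback = $7,100.00 / $3,418.00
Payback = 2.0772 years

2.0772 years


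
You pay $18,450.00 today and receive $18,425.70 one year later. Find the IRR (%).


Formula: IRR = C1/C0 - 1
Substituting: IRR = $18,425.70 / $18,450.00 - 1
Ratio: 0.998683 - 1 = -0.001317
IRR = -0.1317%

-0.1317%


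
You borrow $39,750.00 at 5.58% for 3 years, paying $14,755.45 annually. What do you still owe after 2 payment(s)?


Formula: Balance = PV*(1+r)^k - PMT*((1+r)^k - 1)/r
Growth: (1 + 0.0558)^2 = 1.114714
Accumulated factor: ((1+r)^k - 1)/r = 2.0558
Balance = $39,750.00 * 1.114714 - $14,755.45 * 2.0558
Balance = $13,975.61

$13,975.61


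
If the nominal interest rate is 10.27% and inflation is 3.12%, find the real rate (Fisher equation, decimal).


Formula: (1 + r_real) = (1 + r_nom) / (1 + inflation)
Substituting: (1 + r_real) = 1.1027 / 1.0312
(1 + r_real) = 1.069337
r_real = 1.069337 - 1 = 0.069337

0.069337


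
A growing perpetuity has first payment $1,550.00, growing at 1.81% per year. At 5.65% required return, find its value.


Formula: PV = C / (r - g)
Spread: r - g = 0.0565 - 0.0181 = 0.0384
Substituting: PV = $1,550.00 / 0.0384
PV = $40,364.58

$40,364.58


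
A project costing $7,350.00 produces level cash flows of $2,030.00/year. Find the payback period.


Formula: Payback = investment / annual cash flow
Substituting: Payback = $7,350.00 / $2,030.00
Payback = 3.6207 years

3.6207 years


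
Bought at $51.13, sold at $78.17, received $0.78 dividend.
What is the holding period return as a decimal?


Formula: HPR = (P1 - P0 + D) / P0
Gain: $78.17 - $51.13 + $0.78 = $27.82
HPR = $27.82 / $51.13 = 0.5441

0.5441


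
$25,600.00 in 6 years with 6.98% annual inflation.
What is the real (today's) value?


Formula: Real value = nominal / (1 + inflation)^years
Price level: (1 + 0.0698)^6 = 1.499048
Real value = $25,600.00 / 1.499048 = $17,077.50

$17,077.50


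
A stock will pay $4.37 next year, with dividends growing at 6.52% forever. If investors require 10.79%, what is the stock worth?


Formula: P = D1 / (r - g)
Spread: r - g = 0.1079 - 0.0652 = 0.0427
Substituting: P = $4.37 / 0.0427
P = $102.34

$102.34


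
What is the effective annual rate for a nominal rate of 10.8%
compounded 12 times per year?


Formula: EAR = (1 + r/m)^m - 1
Period rate: r/m = 0.108 / 12 = 0.009
Compounding: (1 + 0.009)^12 = 1.11351
EAR = 1.11351 - 1 = 0.11351

0.11351


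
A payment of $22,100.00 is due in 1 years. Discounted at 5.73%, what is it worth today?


Formula: PV = FV / (1 + r)^n
Substituting: PV = $22,100.00 / (1 + 0.0573)^1
Discount factor: (1.0573)^1 = 1.0573
PV = $22,100.00 / 1.0573 = $20,902.30

$20,902.30


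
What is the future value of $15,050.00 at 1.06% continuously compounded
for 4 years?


Formula: FV = P * e^(r*t)
Exponent: r*t = 0.0106 * 4 = 0.0424
e^(0.0424) = 1.043312
FV = $15,050.00 * 1.043312 = $15,701.84

$15,701.84


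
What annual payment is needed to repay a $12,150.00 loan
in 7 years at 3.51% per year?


Formula: PMT = PV * r / (1 - (1+r)^(-n))
Denominator: 1 - (1 + 0.0351)^(-7) = 0.21454
Numerator: $12,150.00 * 0.0351 = 426.465
PMT = 426.465 / 0.21454 = $1,987.81

$1,987.81


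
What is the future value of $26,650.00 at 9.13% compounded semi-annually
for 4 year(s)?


Formula: FV = P * (1 + r/m)^(m*t)
Period rate: r/m = 0.0913 / 2 = 0.04565
Total periods: m*t = 2 * 4 = 8
Growth factor: (1 + 0.04565)^8 = 1.429193
FV = $26,650.00 * 1.429193 = $38,087.98

$38,087.98


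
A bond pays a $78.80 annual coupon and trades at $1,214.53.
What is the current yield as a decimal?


Formula: Current yield = annual coupon / price
Substituting: CY = $78.80 / $1,214.53
CY = 0.064881

0.064881


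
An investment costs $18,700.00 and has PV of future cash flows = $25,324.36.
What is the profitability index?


Formula: PI = PV(cash flows) / initial investment
Substituting: PI = $25,324.36 / $18,700.00
PI = 1.3542

1.3542


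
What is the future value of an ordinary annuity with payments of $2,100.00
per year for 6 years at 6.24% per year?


Formula: FV = PMT * ((1+r)^n - 1) / r
Growth factor: (1 + 0.0624)^6 = 1.437899
Numerator: 1.437899 - 1 = 0.437899
FV = $2,100.00 * 0.437899 / 0.0624 = $14,736.98

$14,736.98


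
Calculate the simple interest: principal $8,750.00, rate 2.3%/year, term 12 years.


Formula: I = P * r * t
Substituting: I = $8,750.00 * 0.023 * 12
Step: I = $8,750.00 * 0.276
I = $2,415.00

$2,415.00


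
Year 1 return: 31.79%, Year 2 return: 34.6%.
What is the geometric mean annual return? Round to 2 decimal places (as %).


Formula: Geometric mean = ((1+r1)*(1+r2))^(1/2) - 1
Product: (1 + 0.3179) * (1 + 0.346) = 1.3179 * 1.346 = 1.773893
Square root: 1.773893^0.5 = 1.331876
Geometric mean = 1.331876 - 1 = 0.331876
As percentage: 33.19%

33.19%


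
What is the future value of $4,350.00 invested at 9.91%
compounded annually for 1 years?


Formula: FV = P * (1 + r)^n
Substituting: FV = $4,350.00 * (1 + 0.0991)^1
Growth factor: (1.0991)^1 = 1.0991
FV = $4,350.00 * 1.0991 = $4,781.09

$4,781.09


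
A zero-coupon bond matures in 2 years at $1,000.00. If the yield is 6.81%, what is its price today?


Formula: Price = FV / (1 + r)^n
Substituting: Price = $1,000.00 / (1 + 0.0681)^2
Discount factor: (1.0681)^2 = 1.140838
Price = $1,000.00 / 1.140838 = $876.55

$876.55


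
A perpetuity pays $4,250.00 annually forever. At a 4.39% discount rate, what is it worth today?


Formula: PV = C / r
Substituting: PV = $4,250.00 / 0.0439
PV = $96,810.93

$96,810.93


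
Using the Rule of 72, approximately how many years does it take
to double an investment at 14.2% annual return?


Formula: Years ≈ 72 / r
Substituting: Years ≈ 72 / 14.2
Years ≈ 5.1

5.1 years


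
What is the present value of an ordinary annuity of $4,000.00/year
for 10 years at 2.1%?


Formula: PV = PMT * (1 - (1+r)^(-n)) / r
Discount factor: (1 + 0.021)^(-10) = 0.812349
Bracket: 1 - 0.812349 = 0.187651
PV = $4,000.00 * 0.187651 / 0.021 = $35,743.07

$35,743.07


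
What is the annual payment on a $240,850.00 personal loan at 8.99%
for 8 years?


Formula: PMT = PV * r / (1 - (1+r)^(-n))
Denominator: 1 - (1 + 0.0899)^(-8) = 0.497765
Numerator: $240,850.00 * 0.0899 = 21652.415
PMT = 21652.415 / 0.497765 = $43,499.25

$43,499.25


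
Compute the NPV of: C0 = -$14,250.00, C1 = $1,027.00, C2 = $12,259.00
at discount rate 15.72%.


Formula: NPV = C0 + C1/(1+r) + C2/(1+r)^2
Discount C1: $1,027.00 / (1 + 0.1572) = $887.49
Discount C2: $12,259.00 / (1 + 0.1572)^2 = $9,154.58
NPV = -$14,250.00 + $887.49 + $9,154.58 = -$4,207.94

-$4,207.94


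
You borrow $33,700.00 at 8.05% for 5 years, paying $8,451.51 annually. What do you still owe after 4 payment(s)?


Formula: Balance = PV*(1+r)^k - PMT*((1+r)^k - 1)/r
Growth: (1 + 0.0805)^4 = 1.36301
Accumulated factor: ((1+r)^k - 1)/r = 4.509443
Balance = $33,700.00 * 1.36301 - $8,451.51 * 4.509443
Balance = $7,821.84

$7,821.84


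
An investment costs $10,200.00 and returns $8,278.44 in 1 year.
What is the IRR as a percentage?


Formula: IRR = C1/C0 - 1
Substituting: IRR = $8,278.44 / $10,200.00 - 1
Ratio: 0.811612 - 1 = -0.188388
IRR = -18.8388%

-18.8388%


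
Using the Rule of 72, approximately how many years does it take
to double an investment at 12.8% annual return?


Formula: Years ≈ 72 / r
Substituting: Years ≈ 72 / 12.8
Years ≈ 5.6

5.6 years


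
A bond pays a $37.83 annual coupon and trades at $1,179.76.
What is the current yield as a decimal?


Formula: Current yield = annual coupon / price
Substituting: CY = $37.83 / $1,179.76
CY = 0.032066

0.032066


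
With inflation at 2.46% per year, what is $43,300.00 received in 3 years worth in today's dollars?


Formula: Real value = nominal / (1 + inflation)^years
Price level: (1 + 0.0246)^3 = 1.07563
Real value = $43,300.00 / 1.07563 = $40,255.46

$40,255.46


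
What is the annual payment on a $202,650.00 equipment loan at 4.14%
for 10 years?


Formula: PMT = PV * r / (1 - (1+r)^(-n))
Denominator: 1 - (1 + 0.0414)^(-10) = 0.333463
Numerator: $202,650.00 * 0.0414 = 8389.71
PMT = 8389.71 / 0.333463 = $25,159.34

$25,159.34


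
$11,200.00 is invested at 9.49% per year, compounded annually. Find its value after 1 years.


Formula: FV = P * (1 + r)^n
Substituting: FV = $11,200.00 * (1 + 0.0949)^1
Growth factor: (1.0949)^1 = 1.0949
FV = $11,200.00 * 1.0949 = $12,262.88

$12,262.88


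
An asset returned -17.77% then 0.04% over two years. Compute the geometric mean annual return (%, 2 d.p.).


Formula: Geometric mean = ((1+r1)*(1+r2))^(1/2) - 1
Product: (1 + -0.1777) * (1 + 0.0004) = 0.8223 * 1.0004 = 0.822629
Square root: 0.822629^0.5 = 0.906989
Geometric mean = 0.906989 - 1 = -0.093011
As percentage: -9.30%

-9.30%


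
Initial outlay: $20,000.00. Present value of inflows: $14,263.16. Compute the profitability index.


Formula: PI = PV(cash flows) / initial investment
Substituting: PI = $14,263.16 / $20,000.00
PI = 0.7132

0.7132


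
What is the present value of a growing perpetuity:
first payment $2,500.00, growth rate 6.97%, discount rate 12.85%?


Formula: PV = C / (r - g)
Spread: r - g = 0.1285 - 0.0697 = 0.0588
Substituting: PV = $2,500.00 / 0.0588
PV = $42,517.01

$42,517.01


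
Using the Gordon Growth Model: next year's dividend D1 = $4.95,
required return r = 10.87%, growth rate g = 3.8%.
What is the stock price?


Formula: P = D1 / (r - g)
Spread: r - g = 0.1087 - 0.038 = 0.0707
Substituting: P = $4.95 / 0.0707
P = $70.01

$70.01


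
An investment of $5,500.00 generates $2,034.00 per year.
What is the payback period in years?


Formula: Payback = investment / annual cash flow
Substituting: Payback = $5,500.00 / $2,034.00
Payback = 2.704 years

2.704 years


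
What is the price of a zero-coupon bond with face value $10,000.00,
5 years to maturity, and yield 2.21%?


Formula: Price = FV / (1 + r)^n
Substituting: Price = $10,000.00 / (1 + 0.0221)^5
Discount factor: (1.0221)^5 = 1.115493
Price = $10,000.00 / 1.115493 = $8,964.64

$8,964.64


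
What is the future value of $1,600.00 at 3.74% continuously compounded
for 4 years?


Formula: FV = P * e^(r*t)
Exponent: r*t = 0.0374 * 4 = 0.1496
e^(0.1496) = 1.16137
FV = $1,600.00 * 1.16137 = $1,858.19

$1,858.19


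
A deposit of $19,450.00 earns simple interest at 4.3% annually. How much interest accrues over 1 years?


Formula: I = P * r * t
Substituting: I = $19,450.00 * 0.043 * 1
Step: I = $19,450.00 * 0.043
I = $836.35

$836.35


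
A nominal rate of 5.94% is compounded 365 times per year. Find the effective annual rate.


Formula: EAR = (1 + r/m)^m - 1
Period rate: r/m = 0.0594 / 365 = 0.000163
Compounding: (1 + 0.000163)^365 = 1.061195
EAR = 1.061195 - 1 = 0.061195

0.061195


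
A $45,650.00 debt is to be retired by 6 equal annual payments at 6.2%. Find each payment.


Formula: PMT = PV * r / (1 - (1+r)^(-n))
Denominator: 1 - (1 + 0.062)^(-6) = 0.302968
Numerator: $45,650.00 * 0.062 = 2830.3
PMT = 2830.3 / 0.302968 = $9,341.92

$9,341.92


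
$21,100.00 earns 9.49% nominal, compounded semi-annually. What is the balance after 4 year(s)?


Formula: FV = P * (1 + r/m)^(m*t)
Period rate: r/m = 0.0949 / 2 = 0.04745
Total periods: m*t = 2 * 4 = 8
Growth factor: (1 + 0.04745)^8 = 1.448993
FV = $21,100.00 * 1.448993 = $30,573.76

$30,573.76


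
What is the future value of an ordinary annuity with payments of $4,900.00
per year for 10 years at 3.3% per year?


Formula: FV = PMT * ((1+r)^n - 1) / r
Growth factor: (1 + 0.033)^10 = 1.383577
Numerator: 1.383577 - 1 = 0.383577
FV = $4,900.00 * 0.383577 / 0.033 = $56,955.32

$56,955.32


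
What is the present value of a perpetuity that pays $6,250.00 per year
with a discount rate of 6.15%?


Formula: PV = C / r
Substituting: PV = $6,250.00 / 0.0615
PV = $101,626.02

$101,626.02


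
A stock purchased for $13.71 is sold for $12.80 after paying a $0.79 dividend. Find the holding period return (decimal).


Formula: HPR = (P1 - P0 + D) / P0
Gain: $12.80 - $13.71 + $0.79 = -$0.12
HPR = -$0.12 / $13.71 = -0.0088

-0.0088


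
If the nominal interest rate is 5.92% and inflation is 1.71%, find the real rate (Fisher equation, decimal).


Formula: (1 + r_real) = (1 + r_nom) / (1 + inflation)
Substituting: (1 + r_real) = 1.0592 / 1.0171
(1 + r_real) = 1.041392
r_real = 1.041392 - 1 = 0.041392

0.041392


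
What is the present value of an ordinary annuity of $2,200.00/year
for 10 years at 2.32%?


Formula: PV = PMT * (1 - (1+r)^(-n)) / r
Discount factor: (1 + 0.0232)^(-10) = 0.79505
Bracket: 1 - 0.79505 = 0.20495
PV = $2,200.00 * 0.20495 / 0.0232 = $19,434.87

$19,434.87


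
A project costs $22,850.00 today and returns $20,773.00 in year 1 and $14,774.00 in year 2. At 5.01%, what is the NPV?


Formula: NPV = C0 + C1/(1+r) + C2/(1+r)^2
Discount C1: $20,773.00 / (1 + 0.0501) = $19,781.93
Discount C2: $14,774.00 / (1 + 0.0501)^2 = $13,397.90
NPV = -$22,850.00 + $19,781.93 + $13,397.90 = $10,329.83

$10,329.83


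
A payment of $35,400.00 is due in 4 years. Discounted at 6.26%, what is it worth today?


Formula: PV = FV / (1 + r)^n
Substituting: PV = $35,400.00 / (1 + 0.0626)^4
Discount factor: (1.0626)^4 = 1.274909
PV = $35,400.00 / 1.274909 = $27,766.68

$27,766.68


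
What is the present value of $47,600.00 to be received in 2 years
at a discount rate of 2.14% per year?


Formula: PV = FV / (1 + r)^n
Substituting: PV = $47,600.00 / (1 + 0.0214)^2
Discount factor: (1.0214)^2 = 1.043258
PV = $47,600.00 / 1.043258 = $45,626.30

$45,626.30


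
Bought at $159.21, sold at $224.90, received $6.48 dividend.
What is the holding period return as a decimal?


Formula: HPR = (P1 - P0 + D) / P0
Gain: $224.90 - $159.21 + $6.48 = $72.17
HPR = $72.17 / $159.21 = 0.4533

0.4533


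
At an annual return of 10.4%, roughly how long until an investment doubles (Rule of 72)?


Formula: Years ≈ 72 / r
Substituting: Years ≈ 72 / 10.4
Years ≈ 6.9

6.9 years


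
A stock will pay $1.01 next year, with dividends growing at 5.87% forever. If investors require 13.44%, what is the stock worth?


Formula: P = D1 / (r - g)
Spread: r - g = 0.1344 - 0.0587 = 0.0757
Substituting: P = $1.01 / 0.0757
P = $13.34

$13.34


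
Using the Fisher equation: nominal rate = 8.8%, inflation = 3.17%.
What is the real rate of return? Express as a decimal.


Formula: (1 + r_real) = (1 + r_nom) / (1 + inflation)
Substituting: (1 + r_real) = 1.088 / 1.0317
(1 + r_real) = 1.05457
r_real = 1.05457 - 1 = 0.05457

0.05457


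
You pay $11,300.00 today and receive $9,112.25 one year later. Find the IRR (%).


Formula: IRR = C1/C0 - 1
Substituting: IRR = $9,112.25 / $11,300.00 - 1
Ratio: 0.806394 - 1 = -0.193606
IRR = -19.3606%

-19.3606%


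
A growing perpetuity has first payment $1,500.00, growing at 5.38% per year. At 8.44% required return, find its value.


Formula: PV = C / (r - g)
Spread: r - g = 0.0844 - 0.0538 = 0.0306
Substituting: PV = $1,500.00 / 0.0306
PV = $49,019.61

$49,019.61


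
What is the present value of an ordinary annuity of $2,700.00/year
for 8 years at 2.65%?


Formula: PV = PMT * (1 - (1+r)^(-n)) / r
Discount factor: (1 + 0.0265)^(-8) = 0.811201
Bracket: 1 - 0.811201 = 0.188799
PV = $2,700.00 * 0.188799 / 0.0265 = $19,236.14

$19,236.14


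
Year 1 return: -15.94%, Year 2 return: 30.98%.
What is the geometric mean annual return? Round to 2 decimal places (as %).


Formula: Geometric mean = ((1+r1)*(1+r2))^(1/2) - 1
Product: (1 + -0.1594) * (1 + 0.3098) = 0.8406 * 1.3098 = 1.101018
Square root: 1.101018^0.5 = 1.049294
Geometric mean = 1.049294 - 1 = 0.049294
As percentage: 4.93%

4.93%


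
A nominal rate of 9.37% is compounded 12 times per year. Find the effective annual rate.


Formula: EAR = (1 + r/m)^m - 1
Period rate: r/m = 0.0937 / 12 = 0.007808
Compounding: (1 + 0.007808)^12 = 1.097831
EAR = 1.097831 - 1 = 0.097831

0.097831


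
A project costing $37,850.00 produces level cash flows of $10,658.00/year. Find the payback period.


Formula: Payback = investment / annual cash flow
Substituting: Payback = $37,850.00 / $10,658.00
Payback = 3.5513 years

3.5513 years


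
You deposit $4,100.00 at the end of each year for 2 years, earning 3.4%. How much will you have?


Formula: FV = PMT * ((1+r)^n - 1) / r
Growth factor: (1 + 0.034)^2 = 1.069156
Numerator: 1.069156 - 1 = 0.069156
FV = $4,100.00 * 0.069156 / 0.034 = $8,339.40

$8,339.40


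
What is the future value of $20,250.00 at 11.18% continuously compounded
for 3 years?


Formula: FV = P * e^(r*t)
Exponent: r*t = 0.1118 * 3 = 0.3354
e^(0.3354) = 1.3985
FV = $20,250.00 * 1.3985 = $28,319.62

$28,319.62


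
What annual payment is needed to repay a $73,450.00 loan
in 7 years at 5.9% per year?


Formula: PMT = PV * r / (1 - (1+r)^(-n))
Denominator: 1 - (1 + 0.059)^(-7) = 0.330534
Numerator: $73,450.00 * 0.059 = 4333.55
PMT = 4333.55 / 0.330534 = $13,110.74

$13,110.74


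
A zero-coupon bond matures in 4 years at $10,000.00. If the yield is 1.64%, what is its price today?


Formula: Price = FV / (1 + r)^n
Substituting: Price = $10,000.00 / (1 + 0.0164)^4
Discount factor: (1.0164)^4 = 1.067231
Price = $10,000.00 / 1.067231 = $9,370.04

$9,370.04


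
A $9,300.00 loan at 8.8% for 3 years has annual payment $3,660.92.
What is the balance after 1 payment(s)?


Formula: Balance = PV*(1+r)^k - PMT*((1+r)^k - 1)/r
Growth: (1 + 0.088)^1 = 1.088
Accumulated factor: ((1+r)^k - 1)/r = 1.0
Balance = $9,300.00 * 1.088 - $3,660.92 * 1.0
Balance = $6,457.48

$6,457.48


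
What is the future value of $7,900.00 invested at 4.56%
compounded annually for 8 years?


Formula: FV = P * (1 + r)^n
Substituting: FV = $7,900.00 * (1 + 0.0456)^8
Growth factor: (1.0456)^8 = 1.428646
FV = $7,900.00 * 1.428646 = $11,286.30

$11,286.30


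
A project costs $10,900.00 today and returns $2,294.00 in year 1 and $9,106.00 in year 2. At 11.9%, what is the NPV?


Formula: NPV = C0 + C1/(1+r) + C2/(1+r)^2
Discount C1: $2,294.00 / (1 + 0.119) = $2,050.04
Discount C2: $9,106.00 / (1 + 0.119)^2 = $7,272.23
NPV = -$10,900.00 + $2,050.04 + $7,272.23 = -$1,577.73

-$1,577.73


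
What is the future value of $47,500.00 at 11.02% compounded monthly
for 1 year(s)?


Formula: FV = P * (1 + r/m)^(m*t)
Period rate: r/m = 0.1102 / 12 = 0.009183
Total periods: m*t = 12 * 1 = 12
Growth factor: (1 + 0.009183)^12 = 1.11594
FV = $47,500.00 * 1.11594 = $53,007.15

$53,007.15


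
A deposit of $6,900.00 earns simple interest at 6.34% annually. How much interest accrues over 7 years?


Formula: I = P * r * t
Substituting: I = $6,900.00 * 0.0634 * 7
Step: I = $6,900.00 * 0.4438
I = $3,062.22

$3,062.22


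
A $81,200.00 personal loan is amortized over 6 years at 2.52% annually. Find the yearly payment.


Formula: PMT = PV * r / (1 - (1+r)^(-n))
Denominator: 1 - (1 + 0.0252)^(-6) = 0.138712
Numerator: $81,200.00 * 0.0252 = 2046.24
PMT = 2046.24 / 0.138712 = $14,751.72

$14,751.72


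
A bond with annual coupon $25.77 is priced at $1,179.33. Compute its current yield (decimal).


Formula: Current yield = annual coupon / price
Substituting: CY = $25.77 / $1,179.33
CY = 0.021851

0.021851


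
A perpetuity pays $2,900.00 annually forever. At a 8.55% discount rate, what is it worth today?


Formula: PV = C / r
Substituting: PV = $2,900.00 / 0.0855
PV = $33,918.13

$33,918.13


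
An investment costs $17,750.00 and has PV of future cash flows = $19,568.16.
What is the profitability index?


Formula: PI = PV(cash flows) / initial investment
Substituting: PI = $19,568.16 / $17,750.00
PI = 1.1024

1.1024


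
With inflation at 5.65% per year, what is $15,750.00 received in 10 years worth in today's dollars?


Formula: Real value = nominal / (1 + inflation)^years
Price level: (1 + 0.0565)^10 = 1.732587
Real value = $15,750.00 / 1.732587 = $9,090.45

$9,090.45


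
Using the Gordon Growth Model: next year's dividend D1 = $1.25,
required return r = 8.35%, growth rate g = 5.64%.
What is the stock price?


Formula: P = D1 / (r - g)
Spread: r - g = 0.0835 - 0.0564 = 0.0271
Substituting: P = $1.25 / 0.0271
P = $46.13

$46.13


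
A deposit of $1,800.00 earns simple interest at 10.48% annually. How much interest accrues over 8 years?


Formula: I = P * r * t
Substituting: I = $1,800.00 * 0.1048 * 8
Step: I = $1,800.00 * 0.8384
I = $1,509.12

$1,509.12


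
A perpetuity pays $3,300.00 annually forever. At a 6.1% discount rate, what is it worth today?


Formula: PV = C / r
Substituting: PV = $3,300.00 / 0.061
PV = $54,098.36

$54,098.36


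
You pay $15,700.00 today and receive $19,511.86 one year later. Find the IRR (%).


Formula: IRR = C1/C0 - 1
Substituting: IRR = $19,511.86 / $15,700.00 - 1
Ratio: 1.242794 - 1 = 0.242794
IRR = 24.2794%

24.2794%


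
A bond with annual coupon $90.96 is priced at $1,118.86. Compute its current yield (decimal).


Formula: Current yield = annual coupon / price
Substituting: CY = $90.96 / $1,118.86
CY = 0.081297

0.081297


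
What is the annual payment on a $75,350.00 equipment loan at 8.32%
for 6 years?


Formula: PMT = PV * r / (1 - (1+r)^(-n))
Denominator: 1 - (1 + 0.0832)^(-6) = 0.380918
Numerator: $75,350.00 * 0.0832 = 6269.12
PMT = 6269.12 / 0.380918 = $16,457.92

$16,457.92


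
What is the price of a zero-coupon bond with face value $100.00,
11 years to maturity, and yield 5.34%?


Formula: Price = FV / (1 + r)^n
Substituting: Price = $100.00 / (1 + 0.0534)^11
Discount factor: (1.0534)^11 = 1.772256
Price = $100.00 / 1.772256 = $56.43

$56.43


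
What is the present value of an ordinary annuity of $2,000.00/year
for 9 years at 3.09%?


Formula: PV = PMT * (1 - (1+r)^(-n)) / r
Discount factor: (1 + 0.0309)^(-9) = 0.760416
Bracket: 1 - 0.760416 = 0.239584
PV = $2,000.00 * 0.239584 / 0.0309 = $15,507.07

$15,507.07


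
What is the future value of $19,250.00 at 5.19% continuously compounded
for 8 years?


Formula: FV = P * e^(r*t)
Exponent: r*t = 0.0519 * 8 = 0.4152
e^(0.4152) = 1.514674
FV = $19,250.00 * 1.514674 = $29,157.47

$29,157.47


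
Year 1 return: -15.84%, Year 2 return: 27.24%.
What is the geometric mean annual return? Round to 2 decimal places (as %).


Formula: Geometric mean = ((1+r1)*(1+r2))^(1/2) - 1
Product: (1 + -0.1584) * (1 + 0.2724) = 0.8416 * 1.2724 = 1.070852
Square root: 1.070852^0.5 = 1.03482
Geometric mean = 1.03482 - 1 = 0.03482
As percentage: 3.48%

3.48%


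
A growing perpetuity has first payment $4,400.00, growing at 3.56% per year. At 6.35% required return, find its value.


Formula: PV = C / (r - g)
Spread: r - g = 0.0635 - 0.0356 = 0.0279
Substituting: PV = $4,400.00 / 0.0279
PV = $157,706.09

$157,706.09


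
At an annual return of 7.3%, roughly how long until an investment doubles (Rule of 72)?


Formula: Years ≈ 72 / r
Substituting: Years ≈ 72 / 7.3
Years ≈ 9.9

9.9 years


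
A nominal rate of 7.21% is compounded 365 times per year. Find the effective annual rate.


Formula: EAR = (1 + r/m)^m - 1
Period rate: r/m = 0.0721 / 365 = 0.000198
Compounding: (1 + 0.000198)^365 = 1.074755
EAR = 1.074755 - 1 = 0.074755

0.074755


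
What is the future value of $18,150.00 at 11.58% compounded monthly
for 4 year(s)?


Formula: FV = P * (1 + r/m)^(m*t)
Period rate: r/m = 0.1158 / 12 = 0.00965
Total periods: m*t = 12 * 4 = 48
Growth factor: (1 + 0.00965)^48 = 1.585626
FV = $18,150.00 * 1.585626 = $28,779.11

$28,779.11


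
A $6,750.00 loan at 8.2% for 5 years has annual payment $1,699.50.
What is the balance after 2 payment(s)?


Formula: Balance = PV*(1+r)^k - PMT*((1+r)^k - 1)/r
Growth: (1 + 0.082)^2 = 1.170724
Accumulated factor: ((1+r)^k - 1)/r = 2.082
Balance = $6,750.00 * 1.170724 - $1,699.50 * 2.082
Balance = $4,364.03

$4,364.03


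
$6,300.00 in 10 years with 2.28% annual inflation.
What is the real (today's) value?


Formula: Real value = nominal / (1 + inflation)^years
Price level: (1 + 0.0228)^10 = 1.252873
Real value = $6,300.00 / 1.252873 = $5,028.44

$5,028.44


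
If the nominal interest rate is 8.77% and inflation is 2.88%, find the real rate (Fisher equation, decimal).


Formula: (1 + r_real) = (1 + r_nom) / (1 + inflation)
Substituting: (1 + r_real) = 1.0877 / 1.0288
(1 + r_real) = 1.057251
r_real = 1.057251 - 1 = 0.057251

0.057251


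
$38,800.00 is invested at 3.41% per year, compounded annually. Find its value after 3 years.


Formula: FV = P * (1 + r)^n
Substituting: FV = $38,800.00 * (1 + 0.0341)^3
Growth factor: (1.0341)^3 = 1.105828
FV = $38,800.00 * 1.105828 = $42,906.13

$42,906.13


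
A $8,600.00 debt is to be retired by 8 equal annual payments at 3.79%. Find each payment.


Formula: PMT = PV * r / (1 - (1+r)^(-n))
Denominator: 1 - (1 + 0.0379)^(-8) = 0.257398
Numerator: $8,600.00 * 0.0379 = 325.94
PMT = 325.94 / 0.257398 = $1,266.29

$1,266.29


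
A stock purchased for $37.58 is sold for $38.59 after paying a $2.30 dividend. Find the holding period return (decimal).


Formula: HPR = (P1 - P0 + D) / P0
Gain: $38.59 - $37.58 + $2.30 = $3.31
HPR = $3.31 / $37.58 = 0.0881

0.0881


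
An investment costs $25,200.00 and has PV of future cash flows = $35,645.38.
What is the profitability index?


Formula: PI = PV(cash flows) / initial investment
Substituting: PI = $35,645.38 / $25,200.00
PI = 1.4145

1.4145


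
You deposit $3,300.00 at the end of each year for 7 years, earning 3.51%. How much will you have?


Formula: FV = PMT * ((1+r)^n - 1) / r
Growth factor: (1 + 0.0351)^7 = 1.27314
Numerator: 1.27314 - 1 = 0.27314
FV = $3,300.00 * 0.27314 / 0.0351 = $25,679.83

$25,679.83


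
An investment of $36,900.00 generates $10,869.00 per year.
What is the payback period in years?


Formula: Payback = investment / annual cash flow
Substituting: Payback = $36,900.00 / $10,869.00
Payback = 3.395 years

3.395 years


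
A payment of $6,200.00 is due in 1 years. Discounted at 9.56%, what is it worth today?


Formula: PV = FV / (1 + r)^n
Substituting: PV = $6,200.00 / (1 + 0.0956)^1
Discount factor: (1.0956)^1 = 1.0956
PV = $6,200.00 / 1.0956 = $5,659.00

$5,659.00


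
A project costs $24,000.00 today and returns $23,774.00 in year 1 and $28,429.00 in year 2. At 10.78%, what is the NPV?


Formula: NPV = C0 + C1/(1+r) + C2/(1+r)^2
Discount C1: $23,774.00 / (1 + 0.1078) = $21,460.55
Discount C2: $28,429.00 / (1 + 0.1078)^2 = $23,165.35
NPV = -$24,000.00 + $21,460.55 + $23,165.35 = $20,625.90

$20,625.90


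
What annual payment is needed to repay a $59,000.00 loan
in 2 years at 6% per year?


Formula: PMT = PV * r / (1 - (1+r)^(-n))
Denominator: 1 - (1 + 0.06)^(-2) = 0.110004
Numerator: $59,000.00 * 0.06 = 3540.0
PMT = 3540.0 / 0.110004 = $32,180.78

$32,180.78


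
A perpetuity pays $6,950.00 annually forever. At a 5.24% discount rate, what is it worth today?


Formula: PV = C / r
Substituting: PV = $6,950.00 / 0.0524
PV = $132,633.59

$132,633.59


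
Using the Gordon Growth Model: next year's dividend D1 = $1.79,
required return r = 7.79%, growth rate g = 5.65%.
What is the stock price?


Formula: P = D1 / (r - g)
Spread: r - g = 0.0779 - 0.0565 = 0.0214
Substituting: P = $1.79 / 0.0214
P = $83.64

$83.64


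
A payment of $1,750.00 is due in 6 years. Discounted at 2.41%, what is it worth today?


Formula: PV = FV / (1 + r)^n
Substituting: PV = $1,750.00 / (1 + 0.0241)^6
Discount factor: (1.0241)^6 = 1.153597
PV = $1,750.00 / 1.153597 = $1,516.99

$1,516.99


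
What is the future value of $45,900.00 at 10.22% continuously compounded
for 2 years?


Formula: FV = P * e^(r*t)
Exponent: r*t = 0.1022 * 2 = 0.2044
e^(0.2044) = 1.226789
FV = $45,900.00 * 1.226789 = $56,309.60

$56,309.60


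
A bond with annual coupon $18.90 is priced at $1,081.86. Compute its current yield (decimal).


Formula: Current yield = annual coupon / price
Substituting: CY = $18.90 / $1,081.86
CY = 0.01747

0.01747


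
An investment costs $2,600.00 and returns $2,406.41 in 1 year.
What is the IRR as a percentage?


Formula: IRR = C1/C0 - 1
Substituting: IRR = $2,406.41 / $2,600.00 - 1
Ratio: 0.925542 - 1 = -0.074458
IRR = -7.4458%

-7.4458%


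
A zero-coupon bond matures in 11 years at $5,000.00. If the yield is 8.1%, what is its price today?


Formula: Price = FV / (1 + r)^n
Substituting: Price = $5,000.00 / (1 + 0.081)^11
Discount factor: (1.081)^11 = 2.355497
Price = $5,000.00 / 2.355497 = $2,122.69

$2,122.69


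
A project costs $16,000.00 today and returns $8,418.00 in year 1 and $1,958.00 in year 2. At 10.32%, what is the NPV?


Formula: NPV = C0 + C1/(1+r) + C2/(1+r)^2
Discount C1: $8,418.00 / (1 + 0.1032) = $7,630.53
Discount C2: $1,958.00 / (1 + 0.1032)^2 = $1,608.81
NPV = -$16,000.00 + $7,630.53 + $1,608.81 = -$6,760.66

-$6,760.66


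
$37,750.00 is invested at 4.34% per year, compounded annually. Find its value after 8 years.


Formula: FV = P * (1 + r)^n
Substituting: FV = $37,750.00 * (1 + 0.0434)^8
Growth factor: (1.0434)^8 = 1.404775
FV = $37,750.00 * 1.404775 = $53,030.24

$53,030.24


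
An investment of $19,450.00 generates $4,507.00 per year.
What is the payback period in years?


Formula: Payback = investment / annual cash flow
Substituting: Payback = $19,450.00 / $4,507.00
Payback = 4.3155 years

4.3155 years


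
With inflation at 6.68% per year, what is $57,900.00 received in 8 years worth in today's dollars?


Formula: Real value = nominal / (1 + inflation)^years
Price level: (1 + 0.0668)^8 = 1.677506
Real value = $57,900.00 / 1.677506 = $34,515.53

$34,515.53


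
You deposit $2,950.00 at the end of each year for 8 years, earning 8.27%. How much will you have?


Formula: FV = PMT * ((1+r)^n - 1) / r
Growth factor: (1 + 0.0827)^8 = 1.888274
Numerator: 1.888274 - 1 = 0.888274
FV = $2,950.00 * 0.888274 / 0.0827 = $31,685.72

$31,685.72


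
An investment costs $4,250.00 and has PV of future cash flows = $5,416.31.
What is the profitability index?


Formula: PI = PV(cash flows) / initial investment
Substituting: PI = $5,416.31 / $4,250.00
PI = 1.2744

1.2744


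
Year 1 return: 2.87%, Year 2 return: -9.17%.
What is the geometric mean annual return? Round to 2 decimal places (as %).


Formula: Geometric mean = ((1+r1)*(1+r2))^(1/2) - 1
Product: (1 + 0.0287) * (1 + -0.0917) = 1.0287 * 0.9083 = 0.934368
Square root: 0.934368^0.5 = 0.966627
Geometric mean = 0.966627 - 1 = -0.033373
As percentage: -3.34%

-3.34%


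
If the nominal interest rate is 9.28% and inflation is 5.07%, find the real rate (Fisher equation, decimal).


Formula: (1 + r_real) = (1 + r_nom) / (1 + inflation)
Substituting: (1 + r_real) = 1.0928 / 1.0507
(1 + r_real) = 1.040069
r_real = 1.040069 - 1 = 0.040069

0.040069


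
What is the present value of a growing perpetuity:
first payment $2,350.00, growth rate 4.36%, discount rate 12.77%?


Formula: PV = C / (r - g)
Spread: r - g = 0.1277 - 0.0436 = 0.0841
Substituting: PV = $2,350.00 / 0.0841
PV = $27,942.93

$27,942.93
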